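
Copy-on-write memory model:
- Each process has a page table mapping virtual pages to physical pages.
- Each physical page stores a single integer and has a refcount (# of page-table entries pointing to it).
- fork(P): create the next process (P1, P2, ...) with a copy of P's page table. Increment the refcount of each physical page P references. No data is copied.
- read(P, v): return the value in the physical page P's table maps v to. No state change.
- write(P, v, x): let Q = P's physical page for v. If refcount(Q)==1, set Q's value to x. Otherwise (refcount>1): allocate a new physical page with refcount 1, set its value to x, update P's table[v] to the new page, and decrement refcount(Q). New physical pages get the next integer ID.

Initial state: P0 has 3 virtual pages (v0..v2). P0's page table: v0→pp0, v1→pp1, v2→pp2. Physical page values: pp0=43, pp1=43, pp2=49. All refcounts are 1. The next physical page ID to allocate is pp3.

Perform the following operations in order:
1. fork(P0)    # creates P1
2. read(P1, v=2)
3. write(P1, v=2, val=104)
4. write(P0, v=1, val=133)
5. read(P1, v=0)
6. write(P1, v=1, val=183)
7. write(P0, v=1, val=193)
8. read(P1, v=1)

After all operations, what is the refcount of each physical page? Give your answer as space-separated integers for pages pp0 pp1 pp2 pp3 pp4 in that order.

Op 1: fork(P0) -> P1. 3 ppages; refcounts: pp0:2 pp1:2 pp2:2
Op 2: read(P1, v2) -> 49. No state change.
Op 3: write(P1, v2, 104). refcount(pp2)=2>1 -> COPY to pp3. 4 ppages; refcounts: pp0:2 pp1:2 pp2:1 pp3:1
Op 4: write(P0, v1, 133). refcount(pp1)=2>1 -> COPY to pp4. 5 ppages; refcounts: pp0:2 pp1:1 pp2:1 pp3:1 pp4:1
Op 5: read(P1, v0) -> 43. No state change.
Op 6: write(P1, v1, 183). refcount(pp1)=1 -> write in place. 5 ppages; refcounts: pp0:2 pp1:1 pp2:1 pp3:1 pp4:1
Op 7: write(P0, v1, 193). refcount(pp4)=1 -> write in place. 5 ppages; refcounts: pp0:2 pp1:1 pp2:1 pp3:1 pp4:1
Op 8: read(P1, v1) -> 183. No state change.

Answer: 2 1 1 1 1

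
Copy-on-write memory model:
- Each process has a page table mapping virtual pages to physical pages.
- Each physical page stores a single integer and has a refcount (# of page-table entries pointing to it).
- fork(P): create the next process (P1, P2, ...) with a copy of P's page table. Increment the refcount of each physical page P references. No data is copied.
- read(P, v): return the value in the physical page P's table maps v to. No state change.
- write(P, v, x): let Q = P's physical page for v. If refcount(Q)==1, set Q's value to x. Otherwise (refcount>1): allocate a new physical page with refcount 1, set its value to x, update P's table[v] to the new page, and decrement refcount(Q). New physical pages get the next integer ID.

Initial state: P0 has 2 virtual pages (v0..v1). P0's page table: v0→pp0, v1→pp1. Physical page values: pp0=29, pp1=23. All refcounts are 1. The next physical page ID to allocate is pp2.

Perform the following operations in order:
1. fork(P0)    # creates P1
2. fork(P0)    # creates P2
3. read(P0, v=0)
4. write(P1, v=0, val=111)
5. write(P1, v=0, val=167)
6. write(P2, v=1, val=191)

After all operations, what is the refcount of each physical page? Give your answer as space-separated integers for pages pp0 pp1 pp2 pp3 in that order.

Op 1: fork(P0) -> P1. 2 ppages; refcounts: pp0:2 pp1:2
Op 2: fork(P0) -> P2. 2 ppages; refcounts: pp0:3 pp1:3
Op 3: read(P0, v0) -> 29. No state change.
Op 4: write(P1, v0, 111). refcount(pp0)=3>1 -> COPY to pp2. 3 ppages; refcounts: pp0:2 pp1:3 pp2:1
Op 5: write(P1, v0, 167). refcount(pp2)=1 -> write in place. 3 ppages; refcounts: pp0:2 pp1:3 pp2:1
Op 6: write(P2, v1, 191). refcount(pp1)=3>1 -> COPY to pp3. 4 ppages; refcounts: pp0:2 pp1:2 pp2:1 pp3:1

Answer: 2 2 1 1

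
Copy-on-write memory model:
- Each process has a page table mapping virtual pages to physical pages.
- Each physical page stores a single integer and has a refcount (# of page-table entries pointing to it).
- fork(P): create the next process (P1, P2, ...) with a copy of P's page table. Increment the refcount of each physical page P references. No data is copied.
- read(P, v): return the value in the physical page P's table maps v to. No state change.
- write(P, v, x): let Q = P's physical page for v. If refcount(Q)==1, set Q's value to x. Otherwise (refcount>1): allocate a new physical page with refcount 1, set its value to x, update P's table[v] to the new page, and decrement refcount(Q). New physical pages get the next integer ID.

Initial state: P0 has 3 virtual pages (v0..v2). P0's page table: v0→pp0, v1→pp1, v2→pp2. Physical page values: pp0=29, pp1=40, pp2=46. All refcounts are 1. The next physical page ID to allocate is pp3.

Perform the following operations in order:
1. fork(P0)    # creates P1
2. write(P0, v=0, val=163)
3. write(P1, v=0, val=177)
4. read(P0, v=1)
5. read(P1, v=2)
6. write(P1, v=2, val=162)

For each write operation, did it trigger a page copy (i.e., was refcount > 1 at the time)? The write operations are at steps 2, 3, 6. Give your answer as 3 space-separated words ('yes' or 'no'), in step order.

Op 1: fork(P0) -> P1. 3 ppages; refcounts: pp0:2 pp1:2 pp2:2
Op 2: write(P0, v0, 163). refcount(pp0)=2>1 -> COPY to pp3. 4 ppages; refcounts: pp0:1 pp1:2 pp2:2 pp3:1
Op 3: write(P1, v0, 177). refcount(pp0)=1 -> write in place. 4 ppages; refcounts: pp0:1 pp1:2 pp2:2 pp3:1
Op 4: read(P0, v1) -> 40. No state change.
Op 5: read(P1, v2) -> 46. No state change.
Op 6: write(P1, v2, 162). refcount(pp2)=2>1 -> COPY to pp4. 5 ppages; refcounts: pp0:1 pp1:2 pp2:1 pp3:1 pp4:1

yes no yes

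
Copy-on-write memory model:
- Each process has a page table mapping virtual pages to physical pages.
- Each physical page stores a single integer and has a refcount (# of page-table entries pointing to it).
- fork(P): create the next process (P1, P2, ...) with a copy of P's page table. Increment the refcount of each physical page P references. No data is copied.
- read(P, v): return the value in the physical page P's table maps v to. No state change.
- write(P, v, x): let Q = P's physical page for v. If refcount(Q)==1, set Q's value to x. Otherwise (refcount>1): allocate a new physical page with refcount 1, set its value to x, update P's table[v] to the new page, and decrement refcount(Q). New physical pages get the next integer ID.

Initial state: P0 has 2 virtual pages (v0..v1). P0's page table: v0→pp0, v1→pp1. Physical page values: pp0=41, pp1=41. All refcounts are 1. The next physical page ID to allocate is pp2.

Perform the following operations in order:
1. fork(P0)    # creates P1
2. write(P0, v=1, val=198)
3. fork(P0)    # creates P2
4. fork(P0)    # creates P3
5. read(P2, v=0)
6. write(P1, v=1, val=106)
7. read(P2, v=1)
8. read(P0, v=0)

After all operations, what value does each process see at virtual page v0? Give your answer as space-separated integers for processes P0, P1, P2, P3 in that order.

Answer: 41 41 41 41

Derivation:
Op 1: fork(P0) -> P1. 2 ppages; refcounts: pp0:2 pp1:2
Op 2: write(P0, v1, 198). refcount(pp1)=2>1 -> COPY to pp2. 3 ppages; refcounts: pp0:2 pp1:1 pp2:1
Op 3: fork(P0) -> P2. 3 ppages; refcounts: pp0:3 pp1:1 pp2:2
Op 4: fork(P0) -> P3. 3 ppages; refcounts: pp0:4 pp1:1 pp2:3
Op 5: read(P2, v0) -> 41. No state change.
Op 6: write(P1, v1, 106). refcount(pp1)=1 -> write in place. 3 ppages; refcounts: pp0:4 pp1:1 pp2:3
Op 7: read(P2, v1) -> 198. No state change.
Op 8: read(P0, v0) -> 41. No state change.
P0: v0 -> pp0 = 41
P1: v0 -> pp0 = 41
P2: v0 -> pp0 = 41
P3: v0 -> pp0 = 41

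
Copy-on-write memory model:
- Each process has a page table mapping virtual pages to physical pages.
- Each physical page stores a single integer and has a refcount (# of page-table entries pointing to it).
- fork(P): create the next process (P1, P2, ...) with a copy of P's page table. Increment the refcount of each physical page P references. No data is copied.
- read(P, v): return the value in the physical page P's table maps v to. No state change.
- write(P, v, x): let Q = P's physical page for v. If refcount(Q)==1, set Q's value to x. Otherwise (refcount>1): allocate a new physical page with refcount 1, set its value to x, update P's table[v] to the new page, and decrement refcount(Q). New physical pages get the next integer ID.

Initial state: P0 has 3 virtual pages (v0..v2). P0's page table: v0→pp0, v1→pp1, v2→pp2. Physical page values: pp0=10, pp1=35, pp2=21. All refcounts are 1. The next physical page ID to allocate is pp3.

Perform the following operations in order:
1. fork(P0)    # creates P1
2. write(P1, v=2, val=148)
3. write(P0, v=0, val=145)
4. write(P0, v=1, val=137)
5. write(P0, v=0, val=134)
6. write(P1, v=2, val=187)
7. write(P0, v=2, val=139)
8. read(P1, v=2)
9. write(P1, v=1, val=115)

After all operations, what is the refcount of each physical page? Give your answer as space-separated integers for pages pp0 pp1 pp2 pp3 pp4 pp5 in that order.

Op 1: fork(P0) -> P1. 3 ppages; refcounts: pp0:2 pp1:2 pp2:2
Op 2: write(P1, v2, 148). refcount(pp2)=2>1 -> COPY to pp3. 4 ppages; refcounts: pp0:2 pp1:2 pp2:1 pp3:1
Op 3: write(P0, v0, 145). refcount(pp0)=2>1 -> COPY to pp4. 5 ppages; refcounts: pp0:1 pp1:2 pp2:1 pp3:1 pp4:1
Op 4: write(P0, v1, 137). refcount(pp1)=2>1 -> COPY to pp5. 6 ppages; refcounts: pp0:1 pp1:1 pp2:1 pp3:1 pp4:1 pp5:1
Op 5: write(P0, v0, 134). refcount(pp4)=1 -> write in place. 6 ppages; refcounts: pp0:1 pp1:1 pp2:1 pp3:1 pp4:1 pp5:1
Op 6: write(P1, v2, 187). refcount(pp3)=1 -> write in place. 6 ppages; refcounts: pp0:1 pp1:1 pp2:1 pp3:1 pp4:1 pp5:1
Op 7: write(P0, v2, 139). refcount(pp2)=1 -> write in place. 6 ppages; refcounts: pp0:1 pp1:1 pp2:1 pp3:1 pp4:1 pp5:1
Op 8: read(P1, v2) -> 187. No state change.
Op 9: write(P1, v1, 115). refcount(pp1)=1 -> write in place. 6 ppages; refcounts: pp0:1 pp1:1 pp2:1 pp3:1 pp4:1 pp5:1

Answer: 1 1 1 1 1 1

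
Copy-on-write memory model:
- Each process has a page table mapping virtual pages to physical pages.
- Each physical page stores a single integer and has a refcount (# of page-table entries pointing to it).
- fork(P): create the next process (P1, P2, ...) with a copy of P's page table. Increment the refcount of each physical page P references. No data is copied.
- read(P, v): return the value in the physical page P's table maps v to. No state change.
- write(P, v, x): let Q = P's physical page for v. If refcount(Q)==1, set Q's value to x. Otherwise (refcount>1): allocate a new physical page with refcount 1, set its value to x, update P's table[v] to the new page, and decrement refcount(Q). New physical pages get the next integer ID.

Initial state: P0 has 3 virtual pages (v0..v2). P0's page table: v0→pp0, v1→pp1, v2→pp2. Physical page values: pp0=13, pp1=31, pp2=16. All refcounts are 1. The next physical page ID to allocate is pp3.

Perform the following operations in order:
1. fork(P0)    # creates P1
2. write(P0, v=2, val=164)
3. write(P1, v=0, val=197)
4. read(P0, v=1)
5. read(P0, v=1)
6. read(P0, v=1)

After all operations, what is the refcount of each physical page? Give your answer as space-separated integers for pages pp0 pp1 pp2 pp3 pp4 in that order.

Answer: 1 2 1 1 1

Derivation:
Op 1: fork(P0) -> P1. 3 ppages; refcounts: pp0:2 pp1:2 pp2:2
Op 2: write(P0, v2, 164). refcount(pp2)=2>1 -> COPY to pp3. 4 ppages; refcounts: pp0:2 pp1:2 pp2:1 pp3:1
Op 3: write(P1, v0, 197). refcount(pp0)=2>1 -> COPY to pp4. 5 ppages; refcounts: pp0:1 pp1:2 pp2:1 pp3:1 pp4:1
Op 4: read(P0, v1) -> 31. No state change.
Op 5: read(P0, v1) -> 31. No state change.
Op 6: read(P0, v1) -> 31. No state change.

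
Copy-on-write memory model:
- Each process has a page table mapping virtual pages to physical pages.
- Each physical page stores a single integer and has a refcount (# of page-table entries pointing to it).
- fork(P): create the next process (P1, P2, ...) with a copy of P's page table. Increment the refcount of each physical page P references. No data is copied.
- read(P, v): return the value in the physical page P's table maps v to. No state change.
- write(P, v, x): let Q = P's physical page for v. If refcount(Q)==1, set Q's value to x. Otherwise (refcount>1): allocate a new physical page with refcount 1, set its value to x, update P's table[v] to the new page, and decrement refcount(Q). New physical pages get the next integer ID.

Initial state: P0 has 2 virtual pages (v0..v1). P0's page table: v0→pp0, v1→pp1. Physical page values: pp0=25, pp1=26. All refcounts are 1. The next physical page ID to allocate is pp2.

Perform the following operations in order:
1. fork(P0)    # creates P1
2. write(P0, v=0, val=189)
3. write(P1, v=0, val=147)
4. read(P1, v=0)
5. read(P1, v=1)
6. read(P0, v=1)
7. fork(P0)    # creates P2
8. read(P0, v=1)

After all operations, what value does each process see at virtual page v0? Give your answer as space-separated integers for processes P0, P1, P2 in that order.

Answer: 189 147 189

Derivation:
Op 1: fork(P0) -> P1. 2 ppages; refcounts: pp0:2 pp1:2
Op 2: write(P0, v0, 189). refcount(pp0)=2>1 -> COPY to pp2. 3 ppages; refcounts: pp0:1 pp1:2 pp2:1
Op 3: write(P1, v0, 147). refcount(pp0)=1 -> write in place. 3 ppages; refcounts: pp0:1 pp1:2 pp2:1
Op 4: read(P1, v0) -> 147. No state change.
Op 5: read(P1, v1) -> 26. No state change.
Op 6: read(P0, v1) -> 26. No state change.
Op 7: fork(P0) -> P2. 3 ppages; refcounts: pp0:1 pp1:3 pp2:2
Op 8: read(P0, v1) -> 26. No state change.
P0: v0 -> pp2 = 189
P1: v0 -> pp0 = 147
P2: v0 -> pp2 = 189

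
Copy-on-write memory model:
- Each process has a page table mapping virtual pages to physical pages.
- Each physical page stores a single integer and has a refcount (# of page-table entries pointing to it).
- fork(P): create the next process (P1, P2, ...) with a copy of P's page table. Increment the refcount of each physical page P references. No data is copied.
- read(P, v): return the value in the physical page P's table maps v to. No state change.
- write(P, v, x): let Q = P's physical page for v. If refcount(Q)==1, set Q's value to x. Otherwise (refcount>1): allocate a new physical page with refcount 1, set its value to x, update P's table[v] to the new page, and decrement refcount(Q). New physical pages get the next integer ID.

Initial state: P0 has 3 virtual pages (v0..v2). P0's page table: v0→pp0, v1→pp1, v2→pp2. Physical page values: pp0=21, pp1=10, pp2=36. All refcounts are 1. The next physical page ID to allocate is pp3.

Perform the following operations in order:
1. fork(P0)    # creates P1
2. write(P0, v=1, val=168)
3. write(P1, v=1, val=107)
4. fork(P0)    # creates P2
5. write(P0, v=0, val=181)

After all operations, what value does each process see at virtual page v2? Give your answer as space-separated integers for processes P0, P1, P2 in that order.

Answer: 36 36 36

Derivation:
Op 1: fork(P0) -> P1. 3 ppages; refcounts: pp0:2 pp1:2 pp2:2
Op 2: write(P0, v1, 168). refcount(pp1)=2>1 -> COPY to pp3. 4 ppages; refcounts: pp0:2 pp1:1 pp2:2 pp3:1
Op 3: write(P1, v1, 107). refcount(pp1)=1 -> write in place. 4 ppages; refcounts: pp0:2 pp1:1 pp2:2 pp3:1
Op 4: fork(P0) -> P2. 4 ppages; refcounts: pp0:3 pp1:1 pp2:3 pp3:2
Op 5: write(P0, v0, 181). refcount(pp0)=3>1 -> COPY to pp4. 5 ppages; refcounts: pp0:2 pp1:1 pp2:3 pp3:2 pp4:1
P0: v2 -> pp2 = 36
P1: v2 -> pp2 = 36
P2: v2 -> pp2 = 36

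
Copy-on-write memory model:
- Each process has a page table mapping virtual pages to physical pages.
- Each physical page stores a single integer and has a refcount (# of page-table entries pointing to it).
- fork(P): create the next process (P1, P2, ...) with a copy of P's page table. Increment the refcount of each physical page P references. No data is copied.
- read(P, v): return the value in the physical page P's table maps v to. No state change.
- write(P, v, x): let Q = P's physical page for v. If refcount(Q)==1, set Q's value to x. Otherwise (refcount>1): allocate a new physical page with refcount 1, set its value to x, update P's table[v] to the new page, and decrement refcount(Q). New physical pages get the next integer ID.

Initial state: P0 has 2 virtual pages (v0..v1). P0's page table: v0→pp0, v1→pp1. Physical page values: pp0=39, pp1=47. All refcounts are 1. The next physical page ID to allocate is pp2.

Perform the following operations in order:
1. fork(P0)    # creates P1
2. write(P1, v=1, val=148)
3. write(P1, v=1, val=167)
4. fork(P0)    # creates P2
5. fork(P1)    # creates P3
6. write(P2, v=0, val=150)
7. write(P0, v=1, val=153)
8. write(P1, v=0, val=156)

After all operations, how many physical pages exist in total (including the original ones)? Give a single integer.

Answer: 6

Derivation:
Op 1: fork(P0) -> P1. 2 ppages; refcounts: pp0:2 pp1:2
Op 2: write(P1, v1, 148). refcount(pp1)=2>1 -> COPY to pp2. 3 ppages; refcounts: pp0:2 pp1:1 pp2:1
Op 3: write(P1, v1, 167). refcount(pp2)=1 -> write in place. 3 ppages; refcounts: pp0:2 pp1:1 pp2:1
Op 4: fork(P0) -> P2. 3 ppages; refcounts: pp0:3 pp1:2 pp2:1
Op 5: fork(P1) -> P3. 3 ppages; refcounts: pp0:4 pp1:2 pp2:2
Op 6: write(P2, v0, 150). refcount(pp0)=4>1 -> COPY to pp3. 4 ppages; refcounts: pp0:3 pp1:2 pp2:2 pp3:1
Op 7: write(P0, v1, 153). refcount(pp1)=2>1 -> COPY to pp4. 5 ppages; refcounts: pp0:3 pp1:1 pp2:2 pp3:1 pp4:1
Op 8: write(P1, v0, 156). refcount(pp0)=3>1 -> COPY to pp5. 6 ppages; refcounts: pp0:2 pp1:1 pp2:2 pp3:1 pp4:1 pp5:1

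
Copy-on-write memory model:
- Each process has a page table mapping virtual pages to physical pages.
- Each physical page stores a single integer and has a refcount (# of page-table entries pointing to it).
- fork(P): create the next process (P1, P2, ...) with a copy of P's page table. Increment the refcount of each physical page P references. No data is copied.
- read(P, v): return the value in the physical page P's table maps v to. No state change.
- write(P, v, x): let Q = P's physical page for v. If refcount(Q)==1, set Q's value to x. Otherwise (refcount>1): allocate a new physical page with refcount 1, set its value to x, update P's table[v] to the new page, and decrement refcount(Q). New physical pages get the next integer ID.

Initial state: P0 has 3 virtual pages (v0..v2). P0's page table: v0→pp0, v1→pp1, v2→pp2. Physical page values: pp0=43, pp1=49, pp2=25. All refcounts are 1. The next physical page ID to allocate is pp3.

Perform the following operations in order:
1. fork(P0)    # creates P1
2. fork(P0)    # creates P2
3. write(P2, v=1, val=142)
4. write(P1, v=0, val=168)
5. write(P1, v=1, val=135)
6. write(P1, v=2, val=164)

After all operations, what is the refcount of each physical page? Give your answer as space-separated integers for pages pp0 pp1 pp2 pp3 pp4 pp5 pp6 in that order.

Op 1: fork(P0) -> P1. 3 ppages; refcounts: pp0:2 pp1:2 pp2:2
Op 2: fork(P0) -> P2. 3 ppages; refcounts: pp0:3 pp1:3 pp2:3
Op 3: write(P2, v1, 142). refcount(pp1)=3>1 -> COPY to pp3. 4 ppages; refcounts: pp0:3 pp1:2 pp2:3 pp3:1
Op 4: write(P1, v0, 168). refcount(pp0)=3>1 -> COPY to pp4. 5 ppages; refcounts: pp0:2 pp1:2 pp2:3 pp3:1 pp4:1
Op 5: write(P1, v1, 135). refcount(pp1)=2>1 -> COPY to pp5. 6 ppages; refcounts: pp0:2 pp1:1 pp2:3 pp3:1 pp4:1 pp5:1
Op 6: write(P1, v2, 164). refcount(pp2)=3>1 -> COPY to pp6. 7 ppages; refcounts: pp0:2 pp1:1 pp2:2 pp3:1 pp4:1 pp5:1 pp6:1

Answer: 2 1 2 1 1 1 1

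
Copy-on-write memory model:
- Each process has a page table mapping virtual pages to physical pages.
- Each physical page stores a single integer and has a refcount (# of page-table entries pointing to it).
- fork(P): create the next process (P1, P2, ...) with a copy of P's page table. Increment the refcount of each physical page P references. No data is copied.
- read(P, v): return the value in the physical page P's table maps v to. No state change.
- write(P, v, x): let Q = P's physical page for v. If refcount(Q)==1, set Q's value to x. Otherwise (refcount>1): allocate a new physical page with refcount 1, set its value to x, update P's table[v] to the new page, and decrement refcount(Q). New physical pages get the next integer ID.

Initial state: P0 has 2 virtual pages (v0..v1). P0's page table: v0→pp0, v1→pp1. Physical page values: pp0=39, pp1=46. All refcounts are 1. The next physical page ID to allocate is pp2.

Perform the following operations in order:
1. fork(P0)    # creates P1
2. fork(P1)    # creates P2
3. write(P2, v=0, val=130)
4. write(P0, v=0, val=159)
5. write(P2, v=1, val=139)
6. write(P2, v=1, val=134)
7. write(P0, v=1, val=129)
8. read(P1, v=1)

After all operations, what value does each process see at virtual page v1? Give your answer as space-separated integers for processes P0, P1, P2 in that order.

Op 1: fork(P0) -> P1. 2 ppages; refcounts: pp0:2 pp1:2
Op 2: fork(P1) -> P2. 2 ppages; refcounts: pp0:3 pp1:3
Op 3: write(P2, v0, 130). refcount(pp0)=3>1 -> COPY to pp2. 3 ppages; refcounts: pp0:2 pp1:3 pp2:1
Op 4: write(P0, v0, 159). refcount(pp0)=2>1 -> COPY to pp3. 4 ppages; refcounts: pp0:1 pp1:3 pp2:1 pp3:1
Op 5: write(P2, v1, 139). refcount(pp1)=3>1 -> COPY to pp4. 5 ppages; refcounts: pp0:1 pp1:2 pp2:1 pp3:1 pp4:1
Op 6: write(P2, v1, 134). refcount(pp4)=1 -> write in place. 5 ppages; refcounts: pp0:1 pp1:2 pp2:1 pp3:1 pp4:1
Op 7: write(P0, v1, 129). refcount(pp1)=2>1 -> COPY to pp5. 6 ppages; refcounts: pp0:1 pp1:1 pp2:1 pp3:1 pp4:1 pp5:1
Op 8: read(P1, v1) -> 46. No state change.
P0: v1 -> pp5 = 129
P1: v1 -> pp1 = 46
P2: v1 -> pp4 = 134

Answer: 129 46 134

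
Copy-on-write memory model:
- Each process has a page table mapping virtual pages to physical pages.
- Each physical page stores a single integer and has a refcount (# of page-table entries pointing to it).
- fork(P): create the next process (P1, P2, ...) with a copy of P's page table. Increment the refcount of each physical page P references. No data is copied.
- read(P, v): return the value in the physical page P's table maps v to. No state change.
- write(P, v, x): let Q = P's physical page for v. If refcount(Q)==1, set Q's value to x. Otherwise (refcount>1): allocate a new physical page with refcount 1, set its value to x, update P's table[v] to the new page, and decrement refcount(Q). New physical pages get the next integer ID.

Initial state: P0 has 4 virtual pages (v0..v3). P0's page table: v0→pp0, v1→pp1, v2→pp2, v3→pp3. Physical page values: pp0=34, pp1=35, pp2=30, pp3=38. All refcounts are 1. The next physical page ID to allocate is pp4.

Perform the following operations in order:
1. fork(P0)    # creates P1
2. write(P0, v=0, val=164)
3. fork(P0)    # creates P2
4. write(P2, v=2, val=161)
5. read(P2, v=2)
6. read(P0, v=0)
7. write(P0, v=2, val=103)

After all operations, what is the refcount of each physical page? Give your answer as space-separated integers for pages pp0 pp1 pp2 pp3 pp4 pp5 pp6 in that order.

Answer: 1 3 1 3 2 1 1

Derivation:
Op 1: fork(P0) -> P1. 4 ppages; refcounts: pp0:2 pp1:2 pp2:2 pp3:2
Op 2: write(P0, v0, 164). refcount(pp0)=2>1 -> COPY to pp4. 5 ppages; refcounts: pp0:1 pp1:2 pp2:2 pp3:2 pp4:1
Op 3: fork(P0) -> P2. 5 ppages; refcounts: pp0:1 pp1:3 pp2:3 pp3:3 pp4:2
Op 4: write(P2, v2, 161). refcount(pp2)=3>1 -> COPY to pp5. 6 ppages; refcounts: pp0:1 pp1:3 pp2:2 pp3:3 pp4:2 pp5:1
Op 5: read(P2, v2) -> 161. No state change.
Op 6: read(P0, v0) -> 164. No state change.
Op 7: write(P0, v2, 103). refcount(pp2)=2>1 -> COPY to pp6. 7 ppages; refcounts: pp0:1 pp1:3 pp2:1 pp3:3 pp4:2 pp5:1 pp6:1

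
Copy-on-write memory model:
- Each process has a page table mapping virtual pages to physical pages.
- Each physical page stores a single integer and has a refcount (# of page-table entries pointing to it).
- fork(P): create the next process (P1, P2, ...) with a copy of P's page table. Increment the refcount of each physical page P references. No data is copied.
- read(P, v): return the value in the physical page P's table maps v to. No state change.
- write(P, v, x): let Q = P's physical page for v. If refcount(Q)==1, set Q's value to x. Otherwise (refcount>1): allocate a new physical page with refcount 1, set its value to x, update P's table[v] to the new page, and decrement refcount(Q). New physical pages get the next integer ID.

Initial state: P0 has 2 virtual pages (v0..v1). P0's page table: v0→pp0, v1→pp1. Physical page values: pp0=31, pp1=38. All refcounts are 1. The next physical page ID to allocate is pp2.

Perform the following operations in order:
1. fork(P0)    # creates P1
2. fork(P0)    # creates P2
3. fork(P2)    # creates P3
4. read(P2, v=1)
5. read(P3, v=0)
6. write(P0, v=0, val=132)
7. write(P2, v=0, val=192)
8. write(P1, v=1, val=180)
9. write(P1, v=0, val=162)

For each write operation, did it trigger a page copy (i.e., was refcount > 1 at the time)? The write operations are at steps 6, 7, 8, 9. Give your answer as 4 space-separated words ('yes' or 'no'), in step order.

Op 1: fork(P0) -> P1. 2 ppages; refcounts: pp0:2 pp1:2
Op 2: fork(P0) -> P2. 2 ppages; refcounts: pp0:3 pp1:3
Op 3: fork(P2) -> P3. 2 ppages; refcounts: pp0:4 pp1:4
Op 4: read(P2, v1) -> 38. No state change.
Op 5: read(P3, v0) -> 31. No state change.
Op 6: write(P0, v0, 132). refcount(pp0)=4>1 -> COPY to pp2. 3 ppages; refcounts: pp0:3 pp1:4 pp2:1
Op 7: write(P2, v0, 192). refcount(pp0)=3>1 -> COPY to pp3. 4 ppages; refcounts: pp0:2 pp1:4 pp2:1 pp3:1
Op 8: write(P1, v1, 180). refcount(pp1)=4>1 -> COPY to pp4. 5 ppages; refcounts: pp0:2 pp1:3 pp2:1 pp3:1 pp4:1
Op 9: write(P1, v0, 162). refcount(pp0)=2>1 -> COPY to pp5. 6 ppages; refcounts: pp0:1 pp1:3 pp2:1 pp3:1 pp4:1 pp5:1

yes yes yes yes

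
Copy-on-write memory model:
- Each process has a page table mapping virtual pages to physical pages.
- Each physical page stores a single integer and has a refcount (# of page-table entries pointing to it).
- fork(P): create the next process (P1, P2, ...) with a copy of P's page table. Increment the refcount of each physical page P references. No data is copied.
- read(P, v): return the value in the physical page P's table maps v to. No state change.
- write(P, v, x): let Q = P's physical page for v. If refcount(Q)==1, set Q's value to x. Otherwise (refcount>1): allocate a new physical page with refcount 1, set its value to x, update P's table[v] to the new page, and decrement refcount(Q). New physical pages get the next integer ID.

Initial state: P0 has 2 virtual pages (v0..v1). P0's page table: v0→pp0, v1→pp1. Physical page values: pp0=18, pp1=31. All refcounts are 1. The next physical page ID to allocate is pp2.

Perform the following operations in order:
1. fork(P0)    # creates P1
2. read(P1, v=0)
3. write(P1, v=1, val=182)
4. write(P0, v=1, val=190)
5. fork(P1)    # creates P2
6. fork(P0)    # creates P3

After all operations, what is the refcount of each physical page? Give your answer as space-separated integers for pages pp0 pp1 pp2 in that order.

Answer: 4 2 2

Derivation:
Op 1: fork(P0) -> P1. 2 ppages; refcounts: pp0:2 pp1:2
Op 2: read(P1, v0) -> 18. No state change.
Op 3: write(P1, v1, 182). refcount(pp1)=2>1 -> COPY to pp2. 3 ppages; refcounts: pp0:2 pp1:1 pp2:1
Op 4: write(P0, v1, 190). refcount(pp1)=1 -> write in place. 3 ppages; refcounts: pp0:2 pp1:1 pp2:1
Op 5: fork(P1) -> P2. 3 ppages; refcounts: pp0:3 pp1:1 pp2:2
Op 6: fork(P0) -> P3. 3 ppages; refcounts: pp0:4 pp1:2 pp2:2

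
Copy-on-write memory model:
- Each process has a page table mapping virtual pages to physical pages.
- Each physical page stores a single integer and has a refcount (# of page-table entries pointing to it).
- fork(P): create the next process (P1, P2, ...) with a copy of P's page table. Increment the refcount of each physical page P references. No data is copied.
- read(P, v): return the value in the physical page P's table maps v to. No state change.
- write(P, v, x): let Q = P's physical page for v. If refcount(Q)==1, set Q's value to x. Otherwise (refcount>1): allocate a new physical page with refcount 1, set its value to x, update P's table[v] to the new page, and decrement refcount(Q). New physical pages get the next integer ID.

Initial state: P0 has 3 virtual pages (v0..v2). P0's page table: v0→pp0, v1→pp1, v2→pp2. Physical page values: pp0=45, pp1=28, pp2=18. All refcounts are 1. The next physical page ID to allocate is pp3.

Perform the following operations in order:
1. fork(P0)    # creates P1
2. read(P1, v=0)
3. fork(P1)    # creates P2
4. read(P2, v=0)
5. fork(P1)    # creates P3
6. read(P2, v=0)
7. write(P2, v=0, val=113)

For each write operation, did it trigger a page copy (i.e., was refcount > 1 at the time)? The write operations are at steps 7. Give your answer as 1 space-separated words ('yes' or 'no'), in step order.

Op 1: fork(P0) -> P1. 3 ppages; refcounts: pp0:2 pp1:2 pp2:2
Op 2: read(P1, v0) -> 45. No state change.
Op 3: fork(P1) -> P2. 3 ppages; refcounts: pp0:3 pp1:3 pp2:3
Op 4: read(P2, v0) -> 45. No state change.
Op 5: fork(P1) -> P3. 3 ppages; refcounts: pp0:4 pp1:4 pp2:4
Op 6: read(P2, v0) -> 45. No state change.
Op 7: write(P2, v0, 113). refcount(pp0)=4>1 -> COPY to pp3. 4 ppages; refcounts: pp0:3 pp1:4 pp2:4 pp3:1

yes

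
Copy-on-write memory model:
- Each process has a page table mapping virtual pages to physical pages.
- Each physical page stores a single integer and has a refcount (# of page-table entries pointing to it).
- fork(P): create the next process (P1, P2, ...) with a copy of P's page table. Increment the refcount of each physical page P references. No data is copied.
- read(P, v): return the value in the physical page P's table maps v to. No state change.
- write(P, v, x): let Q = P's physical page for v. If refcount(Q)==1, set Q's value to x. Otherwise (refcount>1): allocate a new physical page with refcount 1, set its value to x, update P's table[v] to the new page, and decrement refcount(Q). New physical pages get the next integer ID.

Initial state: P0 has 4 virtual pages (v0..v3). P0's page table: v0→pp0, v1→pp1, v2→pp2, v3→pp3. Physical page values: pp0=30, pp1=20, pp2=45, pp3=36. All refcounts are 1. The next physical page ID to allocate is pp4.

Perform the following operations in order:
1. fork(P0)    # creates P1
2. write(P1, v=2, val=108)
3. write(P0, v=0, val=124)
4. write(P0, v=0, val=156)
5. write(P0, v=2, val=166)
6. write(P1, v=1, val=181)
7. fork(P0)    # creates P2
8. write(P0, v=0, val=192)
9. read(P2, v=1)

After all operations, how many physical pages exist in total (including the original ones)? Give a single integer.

Op 1: fork(P0) -> P1. 4 ppages; refcounts: pp0:2 pp1:2 pp2:2 pp3:2
Op 2: write(P1, v2, 108). refcount(pp2)=2>1 -> COPY to pp4. 5 ppages; refcounts: pp0:2 pp1:2 pp2:1 pp3:2 pp4:1
Op 3: write(P0, v0, 124). refcount(pp0)=2>1 -> COPY to pp5. 6 ppages; refcounts: pp0:1 pp1:2 pp2:1 pp3:2 pp4:1 pp5:1
Op 4: write(P0, v0, 156). refcount(pp5)=1 -> write in place. 6 ppages; refcounts: pp0:1 pp1:2 pp2:1 pp3:2 pp4:1 pp5:1
Op 5: write(P0, v2, 166). refcount(pp2)=1 -> write in place. 6 ppages; refcounts: pp0:1 pp1:2 pp2:1 pp3:2 pp4:1 pp5:1
Op 6: write(P1, v1, 181). refcount(pp1)=2>1 -> COPY to pp6. 7 ppages; refcounts: pp0:1 pp1:1 pp2:1 pp3:2 pp4:1 pp5:1 pp6:1
Op 7: fork(P0) -> P2. 7 ppages; refcounts: pp0:1 pp1:2 pp2:2 pp3:3 pp4:1 pp5:2 pp6:1
Op 8: write(P0, v0, 192). refcount(pp5)=2>1 -> COPY to pp7. 8 ppages; refcounts: pp0:1 pp1:2 pp2:2 pp3:3 pp4:1 pp5:1 pp6:1 pp7:1
Op 9: read(P2, v1) -> 20. No state change.

Answer: 8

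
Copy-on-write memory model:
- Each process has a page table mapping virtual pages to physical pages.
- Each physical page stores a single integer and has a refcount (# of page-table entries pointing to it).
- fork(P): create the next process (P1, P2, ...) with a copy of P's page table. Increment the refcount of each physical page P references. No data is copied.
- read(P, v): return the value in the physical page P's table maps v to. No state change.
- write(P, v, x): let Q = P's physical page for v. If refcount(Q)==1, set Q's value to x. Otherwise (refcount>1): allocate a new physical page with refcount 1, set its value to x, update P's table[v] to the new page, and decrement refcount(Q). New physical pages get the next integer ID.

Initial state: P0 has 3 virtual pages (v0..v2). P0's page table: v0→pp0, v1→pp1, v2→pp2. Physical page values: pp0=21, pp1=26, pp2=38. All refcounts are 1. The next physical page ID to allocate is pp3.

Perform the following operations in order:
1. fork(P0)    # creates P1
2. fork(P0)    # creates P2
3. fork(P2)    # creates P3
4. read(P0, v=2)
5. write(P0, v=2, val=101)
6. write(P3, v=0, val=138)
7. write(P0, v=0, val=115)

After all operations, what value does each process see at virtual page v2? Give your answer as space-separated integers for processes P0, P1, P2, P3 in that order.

Answer: 101 38 38 38

Derivation:
Op 1: fork(P0) -> P1. 3 ppages; refcounts: pp0:2 pp1:2 pp2:2
Op 2: fork(P0) -> P2. 3 ppages; refcounts: pp0:3 pp1:3 pp2:3
Op 3: fork(P2) -> P3. 3 ppages; refcounts: pp0:4 pp1:4 pp2:4
Op 4: read(P0, v2) -> 38. No state change.
Op 5: write(P0, v2, 101). refcount(pp2)=4>1 -> COPY to pp3. 4 ppages; refcounts: pp0:4 pp1:4 pp2:3 pp3:1
Op 6: write(P3, v0, 138). refcount(pp0)=4>1 -> COPY to pp4. 5 ppages; refcounts: pp0:3 pp1:4 pp2:3 pp3:1 pp4:1
Op 7: write(P0, v0, 115). refcount(pp0)=3>1 -> COPY to pp5. 6 ppages; refcounts: pp0:2 pp1:4 pp2:3 pp3:1 pp4:1 pp5:1
P0: v2 -> pp3 = 101
P1: v2 -> pp2 = 38
P2: v2 -> pp2 = 38
P3: v2 -> pp2 = 38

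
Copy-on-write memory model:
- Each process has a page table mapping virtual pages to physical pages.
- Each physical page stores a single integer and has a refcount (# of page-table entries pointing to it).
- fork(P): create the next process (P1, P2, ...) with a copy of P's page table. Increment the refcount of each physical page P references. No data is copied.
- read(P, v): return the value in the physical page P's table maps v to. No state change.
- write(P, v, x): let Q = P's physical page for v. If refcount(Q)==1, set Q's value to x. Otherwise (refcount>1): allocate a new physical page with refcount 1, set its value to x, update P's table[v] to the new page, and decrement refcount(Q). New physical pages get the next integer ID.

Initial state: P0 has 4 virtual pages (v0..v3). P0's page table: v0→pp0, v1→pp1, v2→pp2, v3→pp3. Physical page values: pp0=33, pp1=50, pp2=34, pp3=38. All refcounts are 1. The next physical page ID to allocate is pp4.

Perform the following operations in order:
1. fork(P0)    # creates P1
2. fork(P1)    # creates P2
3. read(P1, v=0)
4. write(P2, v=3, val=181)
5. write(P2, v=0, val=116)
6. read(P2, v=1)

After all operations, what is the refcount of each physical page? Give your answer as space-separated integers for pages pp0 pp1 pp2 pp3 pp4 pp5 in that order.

Op 1: fork(P0) -> P1. 4 ppages; refcounts: pp0:2 pp1:2 pp2:2 pp3:2
Op 2: fork(P1) -> P2. 4 ppages; refcounts: pp0:3 pp1:3 pp2:3 pp3:3
Op 3: read(P1, v0) -> 33. No state change.
Op 4: write(P2, v3, 181). refcount(pp3)=3>1 -> COPY to pp4. 5 ppages; refcounts: pp0:3 pp1:3 pp2:3 pp3:2 pp4:1
Op 5: write(P2, v0, 116). refcount(pp0)=3>1 -> COPY to pp5. 6 ppages; refcounts: pp0:2 pp1:3 pp2:3 pp3:2 pp4:1 pp5:1
Op 6: read(P2, v1) -> 50. No state change.

Answer: 2 3 3 2 1 1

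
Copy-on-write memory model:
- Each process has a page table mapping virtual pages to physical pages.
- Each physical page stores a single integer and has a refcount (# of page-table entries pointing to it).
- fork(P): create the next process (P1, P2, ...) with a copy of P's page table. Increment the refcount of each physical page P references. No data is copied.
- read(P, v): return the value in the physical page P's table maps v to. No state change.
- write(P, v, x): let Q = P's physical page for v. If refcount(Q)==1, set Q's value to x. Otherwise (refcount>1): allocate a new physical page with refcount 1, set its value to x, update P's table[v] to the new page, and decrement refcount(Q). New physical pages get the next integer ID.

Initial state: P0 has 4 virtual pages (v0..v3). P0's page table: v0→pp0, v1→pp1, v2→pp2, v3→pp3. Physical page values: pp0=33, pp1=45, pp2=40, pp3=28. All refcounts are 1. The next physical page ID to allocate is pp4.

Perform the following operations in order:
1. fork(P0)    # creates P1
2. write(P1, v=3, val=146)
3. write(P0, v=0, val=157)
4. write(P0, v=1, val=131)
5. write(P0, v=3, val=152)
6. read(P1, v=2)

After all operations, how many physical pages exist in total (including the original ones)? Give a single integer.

Answer: 7

Derivation:
Op 1: fork(P0) -> P1. 4 ppages; refcounts: pp0:2 pp1:2 pp2:2 pp3:2
Op 2: write(P1, v3, 146). refcount(pp3)=2>1 -> COPY to pp4. 5 ppages; refcounts: pp0:2 pp1:2 pp2:2 pp3:1 pp4:1
Op 3: write(P0, v0, 157). refcount(pp0)=2>1 -> COPY to pp5. 6 ppages; refcounts: pp0:1 pp1:2 pp2:2 pp3:1 pp4:1 pp5:1
Op 4: write(P0, v1, 131). refcount(pp1)=2>1 -> COPY to pp6. 7 ppages; refcounts: pp0:1 pp1:1 pp2:2 pp3:1 pp4:1 pp5:1 pp6:1
Op 5: write(P0, v3, 152). refcount(pp3)=1 -> write in place. 7 ppages; refcounts: pp0:1 pp1:1 pp2:2 pp3:1 pp4:1 pp5:1 pp6:1
Op 6: read(P1, v2) -> 40. No state change.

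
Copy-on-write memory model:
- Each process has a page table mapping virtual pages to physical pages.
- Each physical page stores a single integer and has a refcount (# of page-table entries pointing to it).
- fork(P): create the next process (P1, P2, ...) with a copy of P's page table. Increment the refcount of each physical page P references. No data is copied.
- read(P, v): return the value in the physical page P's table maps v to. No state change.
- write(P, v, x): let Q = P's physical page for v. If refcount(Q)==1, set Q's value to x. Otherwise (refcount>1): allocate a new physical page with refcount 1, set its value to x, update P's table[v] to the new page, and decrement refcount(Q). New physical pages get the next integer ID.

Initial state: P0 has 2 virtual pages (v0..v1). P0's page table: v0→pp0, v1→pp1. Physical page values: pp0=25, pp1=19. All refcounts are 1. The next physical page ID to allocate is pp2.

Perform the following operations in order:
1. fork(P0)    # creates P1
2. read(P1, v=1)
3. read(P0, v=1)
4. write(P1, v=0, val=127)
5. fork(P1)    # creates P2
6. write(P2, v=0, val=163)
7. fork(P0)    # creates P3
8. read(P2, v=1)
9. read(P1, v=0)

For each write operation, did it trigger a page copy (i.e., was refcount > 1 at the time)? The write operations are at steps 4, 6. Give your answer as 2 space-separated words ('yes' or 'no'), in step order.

Op 1: fork(P0) -> P1. 2 ppages; refcounts: pp0:2 pp1:2
Op 2: read(P1, v1) -> 19. No state change.
Op 3: read(P0, v1) -> 19. No state change.
Op 4: write(P1, v0, 127). refcount(pp0)=2>1 -> COPY to pp2. 3 ppages; refcounts: pp0:1 pp1:2 pp2:1
Op 5: fork(P1) -> P2. 3 ppages; refcounts: pp0:1 pp1:3 pp2:2
Op 6: write(P2, v0, 163). refcount(pp2)=2>1 -> COPY to pp3. 4 ppages; refcounts: pp0:1 pp1:3 pp2:1 pp3:1
Op 7: fork(P0) -> P3. 4 ppages; refcounts: pp0:2 pp1:4 pp2:1 pp3:1
Op 8: read(P2, v1) -> 19. No state change.
Op 9: read(P1, v0) -> 127. No state change.

yes yes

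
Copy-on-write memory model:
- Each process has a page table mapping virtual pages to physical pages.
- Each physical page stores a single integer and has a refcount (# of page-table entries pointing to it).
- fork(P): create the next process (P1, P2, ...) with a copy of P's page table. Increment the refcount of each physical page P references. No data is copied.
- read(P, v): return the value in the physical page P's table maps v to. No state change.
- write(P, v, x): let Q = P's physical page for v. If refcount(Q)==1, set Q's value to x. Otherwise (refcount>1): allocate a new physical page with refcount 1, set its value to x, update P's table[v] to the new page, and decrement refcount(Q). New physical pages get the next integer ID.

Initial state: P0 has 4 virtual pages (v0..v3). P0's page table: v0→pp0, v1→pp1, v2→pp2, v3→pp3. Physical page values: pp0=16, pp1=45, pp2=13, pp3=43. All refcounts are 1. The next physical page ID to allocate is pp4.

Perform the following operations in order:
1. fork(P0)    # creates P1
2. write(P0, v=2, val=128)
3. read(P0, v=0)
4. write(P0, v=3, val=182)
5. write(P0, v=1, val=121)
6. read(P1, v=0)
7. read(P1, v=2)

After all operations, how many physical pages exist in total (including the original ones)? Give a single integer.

Op 1: fork(P0) -> P1. 4 ppages; refcounts: pp0:2 pp1:2 pp2:2 pp3:2
Op 2: write(P0, v2, 128). refcount(pp2)=2>1 -> COPY to pp4. 5 ppages; refcounts: pp0:2 pp1:2 pp2:1 pp3:2 pp4:1
Op 3: read(P0, v0) -> 16. No state change.
Op 4: write(P0, v3, 182). refcount(pp3)=2>1 -> COPY to pp5. 6 ppages; refcounts: pp0:2 pp1:2 pp2:1 pp3:1 pp4:1 pp5:1
Op 5: write(P0, v1, 121). refcount(pp1)=2>1 -> COPY to pp6. 7 ppages; refcounts: pp0:2 pp1:1 pp2:1 pp3:1 pp4:1 pp5:1 pp6:1
Op 6: read(P1, v0) -> 16. No state change.
Op 7: read(P1, v2) -> 13. No state change.

Answer: 7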